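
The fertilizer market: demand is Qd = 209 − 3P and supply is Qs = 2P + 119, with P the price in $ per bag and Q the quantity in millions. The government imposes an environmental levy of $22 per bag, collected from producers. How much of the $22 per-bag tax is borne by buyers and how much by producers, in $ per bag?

Buyers bear $8.8 per bag; producers bear $13.2 per bag.

Before the tax: set 209 − 3P = 2P + 119 → P* = $18, Q* = 155.
With the tax collected from producers, supply shifts: Qs = 2(P − 22) + 119.
Solving gives Q = 128.6 with buyers paying $26.8 and producers receiving $4.8 (the $22 wedge).
Burden on buyers: $8.8; on producers: $13.2. (They sum to $22.)
The less price-elastic side of the market bears the larger share of a per-unit tax.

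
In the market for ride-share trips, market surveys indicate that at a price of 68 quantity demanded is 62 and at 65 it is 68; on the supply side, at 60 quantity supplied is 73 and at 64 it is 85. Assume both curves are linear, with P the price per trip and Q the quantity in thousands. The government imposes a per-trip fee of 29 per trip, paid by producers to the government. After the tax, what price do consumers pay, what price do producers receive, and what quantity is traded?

Consumers pay 78.4; producers receive 49.4; quantity = 41.2.

Demand slope: (68 − 62)/(65 − 68) = -2, so Qd = 198 − 2P.
Supply slope: (85 − 73)/(64 − 60) = 3, so Qs = 3P − 107.
Without the tax, 198 − 2P = 3P − 107 gives 5P = 305, so P* = 61 and Q* = 76.
With the tax collected from producers, supply shifts: Qs = 3(P − 29) − 107.
Solving gives Q = 41.2 with consumers paying 78.4 and producers receiving 49.4 (the 29 wedge).
The less price-elastic side of the market bears the larger share of a per-unit tax.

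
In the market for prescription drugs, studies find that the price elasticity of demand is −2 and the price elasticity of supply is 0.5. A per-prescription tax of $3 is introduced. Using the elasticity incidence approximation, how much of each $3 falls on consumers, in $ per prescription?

Consumers bear ≈ $0.6 per prescription.

Incidence ratio: consumers' share ≈ εs / (εs + |εd|) = 0.5 / (0.5 + 2) = 0.2.
So consumers bear ≈ 0.2 × $3 = $0.6; sellers bear $2.4.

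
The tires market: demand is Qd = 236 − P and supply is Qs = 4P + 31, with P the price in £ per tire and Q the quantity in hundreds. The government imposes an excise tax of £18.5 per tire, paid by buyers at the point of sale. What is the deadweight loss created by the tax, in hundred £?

Deadweight loss = £136.9 hundred.

Without the tax, 236 − P = 4P + 31 gives 5P = 205, so P* = £41 and Q* = 195.
With the tax collected from buyers, demand (in seller-price terms) shifts: Qd = 236 − (P + 18.5).
New equilibrium: buyers pay £55.8, producers receive £37.3, Q = 180.2. (Wedge: Pb − Ps = 18.5.)
Quantity falls by |ΔQ| = |195 − 180.2| = 14.8.
DWL = ½ · t · |ΔQ| = ½ · 18.5 · 14.8 = £136.9.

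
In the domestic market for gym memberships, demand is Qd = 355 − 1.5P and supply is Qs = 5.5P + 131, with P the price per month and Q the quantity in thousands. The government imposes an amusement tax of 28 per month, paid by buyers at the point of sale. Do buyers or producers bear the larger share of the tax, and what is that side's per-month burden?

Buyers bear the larger share: 22 per month.

Before the tax: set 355 − 1.5P = 5.5P + 131 → P* = 32, Q* = 307.
With the tax collected from buyers, demand (in seller-price terms) shifts: Qd = 355 − 1.5(P + 28).
Solving gives Q = 274 with buyers paying 54 and producers receiving 26 (the 28 wedge).
Per-month burden: buyers 22, producers 6.
Buyers take the larger share because demand is less price-elastic here (demand slope 1.5 vs supply slope 5.5).
The less price-elastic side of the market bears the larger share of a per-unit tax.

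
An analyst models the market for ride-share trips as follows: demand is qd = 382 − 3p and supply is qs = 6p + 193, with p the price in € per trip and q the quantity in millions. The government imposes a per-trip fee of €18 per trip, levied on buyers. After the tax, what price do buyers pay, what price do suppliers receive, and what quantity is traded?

Before the tax: set 382 − 3p = 6p + 193 → p* = €21, q* = 319.
With the tax collected from buyers, demand (in seller-price terms) shifts: qd = 382 − 3(p + 18).
New equilibrium: buyers pay €33, suppliers receive €15, q = 283. (Wedge: pb − ps = 18.)

Buyers pay €33; suppliers receive €15; quantity = 283.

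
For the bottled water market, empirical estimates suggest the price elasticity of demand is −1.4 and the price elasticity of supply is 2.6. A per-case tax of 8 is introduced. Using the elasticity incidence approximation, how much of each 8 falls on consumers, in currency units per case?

Incidence ratio: consumers' share ≈ εs / (εs + |εd|) = 2.6 / (2.6 + 1.4) = 0.65.
So consumers bear ≈ 0.65 × 8 = 5.2; producers bear 2.8.

Consumers bear ≈ 5.2 per case.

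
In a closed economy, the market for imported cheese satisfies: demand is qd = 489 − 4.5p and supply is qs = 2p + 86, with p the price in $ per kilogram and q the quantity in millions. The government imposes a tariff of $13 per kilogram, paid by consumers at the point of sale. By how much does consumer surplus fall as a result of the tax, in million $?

Without the tax, 489 − 4.5p = 2p + 86 gives 6.5p = 403, so p* = $62 and q* = 210.
With the tax collected from consumers, demand (in seller-price terms) shifts: qd = 489 − 4.5(p + 13).
Solving gives q = 192 with consumers paying $66 and producers receiving $53 (the $13 wedge).
ΔCS is the trapezoid between Q = 192 and Q = 210 of height $4: ½ · (210 + 192) · 4 = $804.

Consumer surplus falls by $804 million.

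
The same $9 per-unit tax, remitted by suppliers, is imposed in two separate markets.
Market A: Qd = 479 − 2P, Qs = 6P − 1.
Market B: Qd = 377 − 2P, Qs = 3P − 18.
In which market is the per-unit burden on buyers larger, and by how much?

Market A: pre-tax P* = $60, Q* = 359; post-tax Q = 345.5; per-unit burden on buyers = $6.75.
Market B: pre-tax P* = $79, Q* = 219; post-tax Q = 208.2; per-unit burden on buyers = $5.4.
Difference: $6.75 vs $5.4 → market A is larger by $1.35.

Market A, by $1.35.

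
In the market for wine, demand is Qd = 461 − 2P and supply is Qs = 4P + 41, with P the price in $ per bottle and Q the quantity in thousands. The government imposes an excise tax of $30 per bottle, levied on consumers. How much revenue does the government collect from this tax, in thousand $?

Tax revenue = $8430 thousand.

Before the tax: set 461 − 2P = 4P + 41 → P* = $70, Q* = 321.
With the tax collected from consumers, demand (in seller-price terms) shifts: Qd = 461 − 2(P + 30).
New equilibrium: consumers pay $90, sellers receive $60, Q = 281. (Wedge: Pb − Ps = 30.)
Revenue = t · Q = 30 · 281 = $8430.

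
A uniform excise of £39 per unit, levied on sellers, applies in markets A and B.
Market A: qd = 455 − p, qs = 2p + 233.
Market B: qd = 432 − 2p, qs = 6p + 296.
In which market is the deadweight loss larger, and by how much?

Market B, by £633.75.

Market A: pre-tax p* = £74, q* = 381; post-tax q = 355; deadweight loss = £507.
Market B: pre-tax p* = £17, q* = 398; post-tax q = 339.5; deadweight loss = £1140.75.
Difference: £507 vs £1140.75 → market B is larger by £633.75.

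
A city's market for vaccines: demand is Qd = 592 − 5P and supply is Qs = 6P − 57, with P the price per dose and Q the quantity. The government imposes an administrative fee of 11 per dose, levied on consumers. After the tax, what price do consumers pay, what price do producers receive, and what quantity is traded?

Consumers pay 65; producers receive 54; quantity = 267.

Without the tax, 592 − 5P = 6P − 57 gives 11P = 649, so P* = 59 and Q* = 297.
With the tax collected from consumers, demand (in seller-price terms) shifts: Qd = 592 − 5(P + 11).
New equilibrium: consumers pay 65, producers receive 54, Q = 267. (Wedge: Pb − Ps = 11.)
The less price-elastic side of the market bears the larger share of a per-unit tax.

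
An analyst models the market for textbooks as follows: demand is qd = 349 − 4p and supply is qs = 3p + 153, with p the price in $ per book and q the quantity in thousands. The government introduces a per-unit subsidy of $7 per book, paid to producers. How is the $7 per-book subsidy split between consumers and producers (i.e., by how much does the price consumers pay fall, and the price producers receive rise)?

Consumers gain $3 per book; producers gain $4 per book.

Without the subsidy, 349 − 4p = 3p + 153 gives 7p = 196, so p* = $28 and q* = 237.
With a per-unit subsidy paid to producers, each receives p + 7 per unit sold, so supply becomes qs = 3(p + 7) + 153.
Solving gives q = 249 with consumers paying $25 and producers receiving $32 (the $7 wedge).
Gain to consumers: $3; to producers: $4. (They sum to $7.)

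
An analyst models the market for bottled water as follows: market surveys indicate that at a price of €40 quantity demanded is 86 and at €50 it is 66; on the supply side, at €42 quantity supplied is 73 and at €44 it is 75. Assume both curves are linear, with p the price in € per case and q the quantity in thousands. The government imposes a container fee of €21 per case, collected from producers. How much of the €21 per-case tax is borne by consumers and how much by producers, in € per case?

Demand slope: (66 − 86)/(50 − 40) = -2, so qd = 166 − 2p.
Supply slope: (75 − 73)/(44 − 42) = 1, so qs = p + 31.
Without the tax, 166 − 2p = p + 31 gives 3p = 135, so p* = €45 and q* = 76.
With the tax collected from producers, supply shifts: qs = (p − 21) + 31.
New equilibrium: consumers pay €52, producers receive €31, q = 62. (Wedge: pb − ps = 21.)
Burden on consumers: €7; on producers: €14. (They sum to €21.)

Consumers bear €7 per case; producers bear €14 per case.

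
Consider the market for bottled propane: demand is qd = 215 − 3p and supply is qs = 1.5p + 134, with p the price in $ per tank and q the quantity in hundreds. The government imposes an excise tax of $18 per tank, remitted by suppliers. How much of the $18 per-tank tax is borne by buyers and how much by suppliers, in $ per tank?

Buyers bear $6 per tank; suppliers bear $12 per tank.

Before the tax: set 215 − 3p = 1.5p + 134 → p* = $18, q* = 161.
With the tax collected from suppliers, supply shifts: qs = 1.5(p − 18) + 134.
New equilibrium: buyers pay $24, suppliers receive $6, q = 143. (Wedge: pb − ps = 18.)
Burden on buyers: $6; on suppliers: $12. (They sum to $18.)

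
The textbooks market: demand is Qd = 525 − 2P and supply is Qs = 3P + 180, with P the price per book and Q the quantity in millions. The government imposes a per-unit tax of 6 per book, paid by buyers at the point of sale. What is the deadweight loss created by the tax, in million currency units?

Deadweight loss = 21.6 million.

Before the tax: set 525 − 2P = 3P + 180 → P* = 69, Q* = 387.
With the tax collected from buyers, demand (in seller-price terms) shifts: Qd = 525 − 2(P + 6).
Solving gives Q = 379.8 with buyers paying 72.6 and suppliers receiving 66.6 (the 6 wedge).
Quantity falls by |ΔQ| = |387 − 379.8| = 7.2.
DWL = ½ · t · |ΔQ| = ½ · 6 · 7.2 = 21.6.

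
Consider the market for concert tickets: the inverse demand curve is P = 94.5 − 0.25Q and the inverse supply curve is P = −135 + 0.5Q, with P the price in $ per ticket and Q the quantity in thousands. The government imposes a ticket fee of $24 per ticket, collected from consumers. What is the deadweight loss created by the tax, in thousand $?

Deadweight loss = $384 thousand.

Rewrite in direct form: Qd = 378 − 4P and Qs = 2P + 270.
Before the tax: set 378 − 4P = 2P + 270 → P* = $18, Q* = 306.
With the tax collected from consumers, demand (in seller-price terms) shifts: Qd = 378 − 4(P + 24).
New equilibrium: consumers pay $26, sellers receive $2, Q = 274. (Wedge: Pb − Ps = 24.)
Quantity falls by |ΔQ| = |306 − 274| = 32.
DWL = ½ · t · |ΔQ| = ½ · 24 · 32 = $384.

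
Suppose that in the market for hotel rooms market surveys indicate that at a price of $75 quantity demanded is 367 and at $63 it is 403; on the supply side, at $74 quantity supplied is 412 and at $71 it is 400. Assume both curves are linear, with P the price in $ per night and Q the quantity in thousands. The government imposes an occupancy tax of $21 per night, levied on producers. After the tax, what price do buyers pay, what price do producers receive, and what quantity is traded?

Buyers pay $80; producers receive $59; quantity = 352.

Demand slope: (403 − 367)/(63 − 75) = -3, so Qd = 592 − 3P.
Supply slope: (400 − 412)/(71 − 74) = 4, so Qs = 4P + 116.
Before the tax: set 592 − 3P = 4P + 116 → P* = $68, Q* = 388.
With the tax collected from producers, supply shifts: Qs = 4(P − 21) + 116.
Solving gives Q = 352 with buyers paying $80 and producers receiving $59 (the $21 wedge).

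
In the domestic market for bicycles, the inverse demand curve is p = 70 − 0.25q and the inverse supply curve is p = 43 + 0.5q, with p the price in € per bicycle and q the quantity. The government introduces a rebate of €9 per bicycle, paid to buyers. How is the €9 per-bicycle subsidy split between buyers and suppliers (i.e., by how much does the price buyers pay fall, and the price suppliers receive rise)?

Inverting to q(p) form: qd = 280 − 4p; qs = 2p − 86.
Without the subsidy, 280 − 4p = 2p − 86 gives 6p = 366, so p* = €61 and q* = 36.
With a per-unit subsidy paid to buyers, each effectively pays p − 9, so demand becomes qd = 280 − 4(p − 9).
New equilibrium: buyers pay €58, suppliers receive €67, q = 48. (Wedge: pb − ps = −9.)
Gain to buyers: €3; to suppliers: €6. (They sum to €9.)

Buyers gain €3 per bicycle; suppliers gain €6 per bicycle.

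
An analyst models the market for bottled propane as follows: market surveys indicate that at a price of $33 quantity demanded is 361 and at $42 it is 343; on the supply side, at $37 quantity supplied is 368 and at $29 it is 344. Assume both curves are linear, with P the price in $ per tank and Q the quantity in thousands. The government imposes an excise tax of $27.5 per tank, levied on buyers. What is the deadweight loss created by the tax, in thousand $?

Demand slope: (343 − 361)/(42 − 33) = -2, so Qd = 427 − 2P.
Supply slope: (344 − 368)/(29 − 37) = 3, so Qs = 3P + 257.
Before the tax: set 427 − 2P = 3P + 257 → P* = $34, Q* = 359.
With the tax collected from buyers, demand (in seller-price terms) shifts: Qd = 427 − 2(P + 27.5).
New equilibrium: buyers pay $50.5, producers receive $23, Q = 326. (Wedge: Pb − Ps = 27.5.)
Quantity falls by |ΔQ| = |359 − 326| = 33.
DWL = ½ · t · |ΔQ| = ½ · 27.5 · 33 = $453.75.

Deadweight loss = $453.75 thousand.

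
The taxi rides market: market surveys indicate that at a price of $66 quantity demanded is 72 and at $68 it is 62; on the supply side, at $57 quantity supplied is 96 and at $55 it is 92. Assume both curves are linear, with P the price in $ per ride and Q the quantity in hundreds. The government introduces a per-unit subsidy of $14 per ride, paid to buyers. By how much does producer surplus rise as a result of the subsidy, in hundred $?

Producer surplus rises by $1120 hundred.

Demand slope: (62 − 72)/(68 − 66) = -5, so Qd = 402 − 5P.
Supply slope: (92 − 96)/(55 − 57) = 2, so Qs = 2P − 18.
Without the subsidy, 402 − 5P = 2P − 18 gives 7P = 420, so P* = $60 and Q* = 102.
With a per-unit subsidy paid to buyers, each effectively pays P − 14, so demand becomes Qd = 402 − 5(P − 14).
New equilibrium: buyers pay $56, producers receive $70, Q = 122. (Wedge: Pb − Ps = −14.)
ΔPS is the trapezoid between Q = 122 and Q = 102 of height $10: ½ · (102 + 122) · 10 = $1120.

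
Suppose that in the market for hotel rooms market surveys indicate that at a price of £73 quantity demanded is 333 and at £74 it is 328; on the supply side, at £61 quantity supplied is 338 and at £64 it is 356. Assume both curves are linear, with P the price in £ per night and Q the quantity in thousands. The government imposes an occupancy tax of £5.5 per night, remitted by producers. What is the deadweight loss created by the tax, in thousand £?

Demand slope: (328 − 333)/(74 − 73) = -5, so Qd = 698 − 5P.
Supply slope: (356 − 338)/(64 − 61) = 6, so Qs = 6P − 28.
Before the tax: set 698 − 5P = 6P − 28 → P* = £66, Q* = 368.
With the tax collected from producers, supply shifts: Qs = 6(P − 5.5) − 28.
New equilibrium: consumers pay £69, producers receive £63.5, Q = 353. (Wedge: Pb − Ps = 5.5.)
Quantity falls by |ΔQ| = |368 − 353| = 15.
DWL = ½ · t · |ΔQ| = ½ · 5.5 · 15 = £41.25.

Deadweight loss = £41.25 thousand.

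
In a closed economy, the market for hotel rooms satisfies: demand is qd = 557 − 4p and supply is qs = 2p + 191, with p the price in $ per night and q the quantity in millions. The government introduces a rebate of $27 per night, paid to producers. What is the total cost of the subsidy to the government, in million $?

Without the subsidy, 557 − 4p = 2p + 191 gives 6p = 366, so p* = $61 and q* = 313.
With a per-unit subsidy paid to producers, each receives p + 27 per unit sold, so supply becomes qs = 2(p + 27) + 191.
Solving gives q = 349 with consumers paying $52 and producers receiving $79 (the $27 wedge).
Outlay = t · Q = 27 · 349 = $9423.

Government outlay = $9423 million.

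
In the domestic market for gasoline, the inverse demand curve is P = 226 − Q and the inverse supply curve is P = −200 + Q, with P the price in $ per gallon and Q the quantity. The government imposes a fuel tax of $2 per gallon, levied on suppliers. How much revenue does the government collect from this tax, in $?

Inverting to Q(P) form: Qd = 226 − P; Qs = P + 200.
Without the tax, 226 − P = P + 200 gives 2P = 26, so P* = $13 and Q* = 213.
With the tax collected from suppliers, supply shifts: Qs = (P − 2) + 200.
Solving gives Q = 212 with consumers paying $14 and suppliers receiving $12 (the $2 wedge).
Revenue = t · Q = 2 · 212 = $424.

Tax revenue = $424.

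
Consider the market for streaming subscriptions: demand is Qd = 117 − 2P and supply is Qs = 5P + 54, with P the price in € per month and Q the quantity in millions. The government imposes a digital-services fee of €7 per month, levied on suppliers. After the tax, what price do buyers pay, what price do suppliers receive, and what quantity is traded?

Buyers pay €14; suppliers receive €7; quantity = 89.

Before the tax: set 117 − 2P = 5P + 54 → P* = €9, Q* = 99.
With the tax collected from suppliers, supply shifts: Qs = 5(P − 7) + 54.
Solving gives Q = 89 with buyers paying €14 and suppliers receiving €7 (the €7 wedge).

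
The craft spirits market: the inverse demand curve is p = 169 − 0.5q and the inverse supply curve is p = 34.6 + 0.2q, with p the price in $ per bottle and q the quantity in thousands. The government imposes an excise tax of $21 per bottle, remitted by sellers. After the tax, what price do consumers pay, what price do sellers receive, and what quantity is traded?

Rewrite in direct form: qd = 338 − 2p and qs = 5p − 173.
Before the tax: set 338 − 2p = 5p − 173 → p* = $73, q* = 192.
With the tax collected from sellers, supply shifts: qs = 5(p − 21) − 173.
New equilibrium: consumers pay $88, sellers receive $67, q = 162. (Wedge: pb − ps = 21.)
The less price-elastic side of the market bears the larger share of a per-unit tax.

Consumers pay $88; sellers receive $67; quantity = 162.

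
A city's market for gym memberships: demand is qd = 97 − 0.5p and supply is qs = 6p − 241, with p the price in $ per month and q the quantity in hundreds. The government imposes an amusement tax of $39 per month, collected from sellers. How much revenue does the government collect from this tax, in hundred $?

Without the tax, 97 − 0.5p = 6p − 241 gives 6.5p = 338, so p* = $52 and q* = 71.
With the tax collected from sellers, supply shifts: qs = 6(p − 39) − 241.
Solving gives q = 53 with buyers paying $88 and sellers receiving $49 (the $39 wedge).
Revenue = t · Q = 39 · 53 = $2067.

Tax revenue = $2067 hundred.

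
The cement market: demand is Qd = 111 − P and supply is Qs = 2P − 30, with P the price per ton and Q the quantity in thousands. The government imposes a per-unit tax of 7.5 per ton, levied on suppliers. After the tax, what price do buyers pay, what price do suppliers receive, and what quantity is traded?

Without the tax, 111 − P = 2P − 30 gives 3P = 141, so P* = 47 and Q* = 64.
With the tax collected from suppliers, supply shifts: Qs = 2(P − 7.5) − 30.
New equilibrium: buyers pay 52, suppliers receive 44.5, Q = 59. (Wedge: Pb − Ps = 7.5.)
The less price-elastic side of the market bears the larger share of a per-unit tax.

Buyers pay 52; suppliers receive 44.5; quantity = 59.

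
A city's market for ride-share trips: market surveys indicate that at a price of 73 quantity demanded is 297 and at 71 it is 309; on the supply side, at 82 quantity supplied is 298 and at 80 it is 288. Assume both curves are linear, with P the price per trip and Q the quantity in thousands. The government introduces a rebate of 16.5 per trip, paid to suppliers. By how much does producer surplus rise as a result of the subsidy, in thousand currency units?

Producer surplus rises by 2659.5 thousand.

Demand slope: (309 − 297)/(71 − 73) = -6, so Qd = 735 − 6P.
Supply slope: (288 − 298)/(80 − 82) = 5, so Qs = 5P − 112.
Before the subsidy: set 735 − 6P = 5P − 112 → P* = 77, Q* = 273.
With a per-unit subsidy paid to suppliers, each receives P + 16.5 per unit sold, so supply becomes Qs = 5(P + 16.5) − 112.
Solving gives Q = 318 with buyers paying 69.5 and suppliers receiving 86 (the 16.5 wedge).
ΔPS is the trapezoid between Q = 318 and Q = 273 of height 9: ½ · (273 + 318) · 9 = 2659.5.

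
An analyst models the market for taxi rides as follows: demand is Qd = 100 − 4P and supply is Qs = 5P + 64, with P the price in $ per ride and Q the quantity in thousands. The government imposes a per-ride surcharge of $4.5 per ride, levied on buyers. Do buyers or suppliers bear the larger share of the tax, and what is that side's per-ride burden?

Without the tax, 100 − 4P = 5P + 64 gives 9P = 36, so P* = $4 and Q* = 84.
With the tax collected from buyers, demand (in seller-price terms) shifts: Qd = 100 − 4(P + 4.5).
New equilibrium: buyers pay $6.5, suppliers receive $2, Q = 74. (Wedge: Pb − Ps = 4.5.)
Per-ride burden: buyers $2.5, suppliers $2.
Buyers take the larger share because demand is less price-elastic here (demand slope 4 vs supply slope 5).
The less price-elastic side of the market bears the larger share of a per-unit tax.

Buyers bear the larger share: $2.5 per ride.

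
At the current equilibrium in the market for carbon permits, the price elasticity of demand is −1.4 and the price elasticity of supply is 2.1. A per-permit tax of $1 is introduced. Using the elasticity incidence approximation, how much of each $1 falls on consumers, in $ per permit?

Incidence ratio: consumers' share ≈ εs / (εs + |εd|) = 2.1 / (2.1 + 1.4) = 0.6.
So consumers bear ≈ 0.6 × $1 = $0.6; suppliers bear $0.4.

Consumers bear ≈ $0.6 per permit.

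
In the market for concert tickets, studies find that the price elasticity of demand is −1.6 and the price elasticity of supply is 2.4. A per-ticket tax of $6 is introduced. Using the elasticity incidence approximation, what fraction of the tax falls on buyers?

Buyers' share ≈ 0.6.

Incidence ratio: buyers' share ≈ εs / (εs + |εd|) = 2.4 / (2.4 + 1.6) = 0.6.
Supply is the more elastic side, so buyers bear the larger share.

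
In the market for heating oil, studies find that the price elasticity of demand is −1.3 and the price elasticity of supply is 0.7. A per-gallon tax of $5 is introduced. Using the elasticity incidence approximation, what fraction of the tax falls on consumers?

Consumers' share ≈ 0.35.

Incidence ratio: consumers' share ≈ εs / (εs + |εd|) = 0.7 / (0.7 + 1.3) = 0.35.
Supply is the less elastic side, so consumers bear the smaller share.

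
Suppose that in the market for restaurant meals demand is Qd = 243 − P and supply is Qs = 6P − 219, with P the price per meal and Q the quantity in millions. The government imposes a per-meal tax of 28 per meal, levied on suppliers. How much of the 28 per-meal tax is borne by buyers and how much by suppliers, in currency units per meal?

Without the tax, 243 − P = 6P − 219 gives 7P = 462, so P* = 66 and Q* = 177.
With the tax collected from suppliers, supply shifts: Qs = 6(P − 28) − 219.
Solving gives Q = 153 with buyers paying 90 and suppliers receiving 62 (the 28 wedge).
Burden on buyers: 24; on suppliers: 4. (They sum to 28.)
The less price-elastic side of the market bears the larger share of a per-unit tax.

Buyers bear 24 per meal; suppliers bear 4 per meal.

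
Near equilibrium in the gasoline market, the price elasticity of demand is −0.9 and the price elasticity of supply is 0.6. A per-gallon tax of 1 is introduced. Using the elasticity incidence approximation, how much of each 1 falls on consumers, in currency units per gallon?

Consumers bear ≈ 0.4 per gallon.

Incidence ratio: consumers' share ≈ εs / (εs + |εd|) = 0.6 / (0.6 + 0.9) = 0.4.
So consumers bear ≈ 0.4 × 1 = 0.4; suppliers bear 0.6.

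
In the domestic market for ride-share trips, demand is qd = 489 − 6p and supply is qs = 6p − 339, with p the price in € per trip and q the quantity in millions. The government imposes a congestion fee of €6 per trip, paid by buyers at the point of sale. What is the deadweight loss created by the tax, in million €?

Deadweight loss = €54 million.

Without the tax, 489 − 6p = 6p − 339 gives 12p = 828, so p* = €69 and q* = 75.
With the tax collected from buyers, demand (in seller-price terms) shifts: qd = 489 − 6(p + 6).
New equilibrium: buyers pay €72, sellers receive €66, q = 57. (Wedge: pb − ps = 6.)
Quantity falls by |ΔQ| = |75 − 57| = 18.
DWL = ½ · t · |ΔQ| = ½ · 6 · 18 = €54.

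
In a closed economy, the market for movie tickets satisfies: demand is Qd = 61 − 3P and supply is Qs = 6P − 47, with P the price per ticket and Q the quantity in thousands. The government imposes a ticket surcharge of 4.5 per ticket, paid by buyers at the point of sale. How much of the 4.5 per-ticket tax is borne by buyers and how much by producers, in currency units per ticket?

Buyers bear 3 per ticket; producers bear 1.5 per ticket.

Without the tax, 61 − 3P = 6P − 47 gives 9P = 108, so P* = 12 and Q* = 25.
With the tax collected from buyers, demand (in seller-price terms) shifts: Qd = 61 − 3(P + 4.5).
Solving gives Q = 16 with buyers paying 15 and producers receiving 10.5 (the 4.5 wedge).
Burden on buyers: 3; on producers: 1.5. (They sum to 4.5.)
The less price-elastic side of the market bears the larger share of a per-unit tax.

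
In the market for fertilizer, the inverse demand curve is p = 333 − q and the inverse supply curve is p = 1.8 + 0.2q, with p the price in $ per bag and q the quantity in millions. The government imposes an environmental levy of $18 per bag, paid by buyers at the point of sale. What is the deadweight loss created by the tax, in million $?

Inverting to q(p) form: qd = 333 − p; qs = 5p − 9.
Without the tax, 333 − p = 5p − 9 gives 6p = 342, so p* = $57 and q* = 276.
With the tax collected from buyers, demand (in seller-price terms) shifts: qd = 333 − (p + 18).
New equilibrium: buyers pay $72, sellers receive $54, q = 261. (Wedge: pb − ps = 18.)
Quantity falls by |ΔQ| = |276 − 261| = 15.
DWL = ½ · t · |ΔQ| = ½ · 18 · 15 = $135.

Deadweight loss = $135 million.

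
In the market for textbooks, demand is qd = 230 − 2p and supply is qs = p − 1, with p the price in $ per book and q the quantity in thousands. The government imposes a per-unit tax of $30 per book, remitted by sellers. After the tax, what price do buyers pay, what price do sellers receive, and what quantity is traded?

Before the tax: set 230 − 2p = p − 1 → p* = $77, q* = 76.
With the tax collected from sellers, supply shifts: qs = (p − 30) − 1.
New equilibrium: buyers pay $87, sellers receive $57, q = 56. (Wedge: pb − ps = 30.)
The less price-elastic side of the market bears the larger share of a per-unit tax.

Buyers pay $87; sellers receive $57; quantity = 56.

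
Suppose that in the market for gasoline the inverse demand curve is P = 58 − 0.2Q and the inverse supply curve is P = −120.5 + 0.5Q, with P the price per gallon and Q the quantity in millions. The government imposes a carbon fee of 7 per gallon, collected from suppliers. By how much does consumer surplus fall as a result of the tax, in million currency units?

Rewrite in direct form: Qd = 290 − 5P and Qs = 2P + 241.
Without the tax, 290 − 5P = 2P + 241 gives 7P = 49, so P* = 7 and Q* = 255.
With the tax collected from suppliers, supply shifts: Qs = 2(P − 7) + 241.
Solving gives Q = 245 with consumers paying 9 and suppliers receiving 2 (the 7 wedge).
ΔCS is the trapezoid between Q = 245 and Q = 255 of height 2: ½ · (255 + 245) · 2 = 500.

Consumer surplus falls by 500 million.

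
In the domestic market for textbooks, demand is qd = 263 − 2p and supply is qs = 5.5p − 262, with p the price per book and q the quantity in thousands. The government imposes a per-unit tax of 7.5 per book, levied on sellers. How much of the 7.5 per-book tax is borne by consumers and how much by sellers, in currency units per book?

Consumers bear 5.5 per book; sellers bear 2 per book.

Without the tax, 263 − 2p = 5.5p − 262 gives 7.5p = 525, so p* = 70 and q* = 123.
With the tax collected from sellers, supply shifts: qs = 5.5(p − 7.5) − 262.
New equilibrium: consumers pay 75.5, sellers receive 68, q = 112. (Wedge: pb − ps = 7.5.)
Burden on consumers: 5.5; on sellers: 2. (They sum to 7.5.)
The less price-elastic side of the market bears the larger share of a per-unit tax.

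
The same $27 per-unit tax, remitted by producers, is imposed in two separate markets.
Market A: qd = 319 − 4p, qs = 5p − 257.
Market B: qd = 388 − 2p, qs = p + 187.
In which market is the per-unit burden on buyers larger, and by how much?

Market A, by $6.

Market A: pre-tax p* = $64, q* = 63; post-tax q = 3; per-unit burden on buyers = $15.
Market B: pre-tax p* = $67, q* = 254; post-tax q = 236; per-unit burden on buyers = $9.
Difference: $15 vs $9 → market A is larger by $6.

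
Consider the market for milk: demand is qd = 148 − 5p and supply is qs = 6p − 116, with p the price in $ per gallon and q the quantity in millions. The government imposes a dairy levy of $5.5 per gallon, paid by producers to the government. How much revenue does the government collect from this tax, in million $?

Tax revenue = $71.5 million.

Before the tax: set 148 − 5p = 6p − 116 → p* = $24, q* = 28.
With the tax collected from producers, supply shifts: qs = 6(p − 5.5) − 116.
Solving gives q = 13 with buyers paying $27 and producers receiving $21.5 (the $5.5 wedge).
Revenue = t · Q = 5.5 · 13 = $71.5.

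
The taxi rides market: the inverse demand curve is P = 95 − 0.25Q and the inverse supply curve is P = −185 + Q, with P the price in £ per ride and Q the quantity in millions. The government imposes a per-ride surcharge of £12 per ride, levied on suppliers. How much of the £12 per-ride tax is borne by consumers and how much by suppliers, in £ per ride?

Consumers bear £2.4 per ride; suppliers bear £9.6 per ride.

Inverting to Q(P) form: Qd = 380 − 4P; Qs = P + 185.
Before the tax: set 380 − 4P = P + 185 → P* = £39, Q* = 224.
With the tax collected from suppliers, supply shifts: Qs = (P − 12) + 185.
New equilibrium: consumers pay £41.4, suppliers receive £29.4, Q = 214.4. (Wedge: Pb − Ps = 12.)
Burden on consumers: £2.4; on suppliers: £9.6. (They sum to £12.)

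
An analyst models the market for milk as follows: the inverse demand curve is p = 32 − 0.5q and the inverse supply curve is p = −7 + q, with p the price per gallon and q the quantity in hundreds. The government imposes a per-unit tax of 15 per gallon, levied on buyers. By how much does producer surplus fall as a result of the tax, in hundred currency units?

Producer surplus falls by 210 hundred.

Inverting to q(p) form: qd = 64 − 2p; qs = p + 7.
Without the tax, 64 − 2p = p + 7 gives 3p = 57, so p* = 19 and q* = 26.
With the tax collected from buyers, demand (in seller-price terms) shifts: qd = 64 − 2(p + 15).
Solving gives q = 16 with buyers paying 24 and suppliers receiving 9 (the 15 wedge).
ΔPS is the trapezoid between Q = 16 and Q = 26 of height 10: ½ · (26 + 16) · 10 = 210.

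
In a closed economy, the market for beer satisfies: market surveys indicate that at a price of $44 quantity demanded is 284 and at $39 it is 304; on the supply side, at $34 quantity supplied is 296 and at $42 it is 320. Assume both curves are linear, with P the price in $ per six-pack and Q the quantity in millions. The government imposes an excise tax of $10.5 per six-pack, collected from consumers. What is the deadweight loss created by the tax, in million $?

Demand slope: (304 − 284)/(39 − 44) = -4, so Qd = 460 − 4P.
Supply slope: (320 − 296)/(42 − 34) = 3, so Qs = 3P + 194.
Without the tax, 460 − 4P = 3P + 194 gives 7P = 266, so P* = $38 and Q* = 308.
With the tax collected from consumers, demand (in seller-price terms) shifts: Qd = 460 − 4(P + 10.5).
New equilibrium: consumers pay $42.5, sellers receive $32, Q = 290. (Wedge: Pb − Ps = 10.5.)
Quantity falls by |ΔQ| = |308 − 290| = 18.
DWL = ½ · t · |ΔQ| = ½ · 10.5 · 18 = $94.5.

Deadweight loss = $94.5 million.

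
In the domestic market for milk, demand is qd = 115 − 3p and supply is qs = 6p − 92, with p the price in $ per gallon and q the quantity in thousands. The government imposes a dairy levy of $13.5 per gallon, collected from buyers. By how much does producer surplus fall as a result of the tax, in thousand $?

Before the tax: set 115 − 3p = 6p − 92 → p* = $23, q* = 46.
With the tax collected from buyers, demand (in seller-price terms) shifts: qd = 115 − 3(p + 13.5).
New equilibrium: buyers pay $32, sellers receive $18.5, q = 19. (Wedge: pb − ps = 13.5.)
ΔPS is the trapezoid between Q = 19 and Q = 46 of height $4.5: ½ · (46 + 19) · 4.5 = $146.25.

Producer surplus falls by $146.25 thousand.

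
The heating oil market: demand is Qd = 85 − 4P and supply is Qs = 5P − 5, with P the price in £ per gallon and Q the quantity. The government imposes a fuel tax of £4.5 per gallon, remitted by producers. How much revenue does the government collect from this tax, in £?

Tax revenue = £157.5.

Without the tax, 85 − 4P = 5P − 5 gives 9P = 90, so P* = £10 and Q* = 45.
With the tax collected from producers, supply shifts: Qs = 5(P − 4.5) − 5.
Solving gives Q = 35 with consumers paying £12.5 and producers receiving £8 (the £4.5 wedge).
Revenue = t · Q = 4.5 · 35 = £157.5.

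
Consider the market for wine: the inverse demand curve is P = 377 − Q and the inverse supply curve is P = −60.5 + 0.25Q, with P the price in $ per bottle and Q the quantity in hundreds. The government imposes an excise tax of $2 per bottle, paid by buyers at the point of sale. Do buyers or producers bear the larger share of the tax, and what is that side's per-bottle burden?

Inverting to Q(P) form: Qd = 377 − P; Qs = 4P + 242.
Without the tax, 377 − P = 4P + 242 gives 5P = 135, so P* = $27 and Q* = 350.
With the tax collected from buyers, demand (in seller-price terms) shifts: Qd = 377 − (P + 2).
New equilibrium: buyers pay $28.6, producers receive $26.6, Q = 348.4. (Wedge: Pb − Ps = 2.)
Per-bottle burden: buyers $1.6, producers $0.4.
Buyers take the larger share because demand is less price-elastic here (demand slope 1 vs supply slope 4).

Buyers bear the larger share: $1.6 per bottle.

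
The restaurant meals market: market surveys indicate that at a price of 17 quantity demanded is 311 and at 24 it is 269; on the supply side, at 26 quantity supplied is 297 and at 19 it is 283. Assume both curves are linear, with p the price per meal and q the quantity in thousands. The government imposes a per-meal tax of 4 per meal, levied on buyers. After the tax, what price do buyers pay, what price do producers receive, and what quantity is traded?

Demand slope: (269 − 311)/(24 − 17) = -6, so qd = 413 − 6p.
Supply slope: (283 − 297)/(19 − 26) = 2, so qs = 2p + 245.
Before the tax: set 413 − 6p = 2p + 245 → p* = 21, q* = 287.
With the tax collected from buyers, demand (in seller-price terms) shifts: qd = 413 − 6(p + 4).
New equilibrium: buyers pay 22, producers receive 18, q = 281. (Wedge: pb − ps = 4.)
The less price-elastic side of the market bears the larger share of a per-unit tax.

Buyers pay 22; producers receive 18; quantity = 281.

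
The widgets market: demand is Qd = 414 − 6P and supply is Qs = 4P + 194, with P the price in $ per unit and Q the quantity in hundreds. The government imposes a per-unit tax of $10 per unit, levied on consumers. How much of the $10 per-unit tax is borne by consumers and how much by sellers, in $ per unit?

Consumers bear $4 per unit; sellers bear $6 per unit.

Without the tax, 414 − 6P = 4P + 194 gives 10P = 220, so P* = $22 and Q* = 282.
With the tax collected from consumers, demand (in seller-price terms) shifts: Qd = 414 − 6(P + 10).
Solving gives Q = 258 with consumers paying $26 and sellers receiving $16 (the $10 wedge).
Burden on consumers: $4; on sellers: $6. (They sum to $10.)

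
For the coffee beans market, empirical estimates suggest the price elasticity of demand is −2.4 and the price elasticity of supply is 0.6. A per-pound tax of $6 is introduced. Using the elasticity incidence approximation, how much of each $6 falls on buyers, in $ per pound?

Buyers bear ≈ $1.2 per pound.

Incidence ratio: buyers' share ≈ εs / (εs + |εd|) = 0.6 / (0.6 + 2.4) = 0.2.
So buyers bear ≈ 0.2 × $6 = $1.2; sellers bear $4.8.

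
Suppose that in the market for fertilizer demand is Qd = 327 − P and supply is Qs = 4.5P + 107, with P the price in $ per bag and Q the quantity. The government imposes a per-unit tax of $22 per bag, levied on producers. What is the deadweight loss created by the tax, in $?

Without the tax, 327 − P = 4.5P + 107 gives 5.5P = 220, so P* = $40 and Q* = 287.
With the tax collected from producers, supply shifts: Qs = 4.5(P − 22) + 107.
Solving gives Q = 269 with consumers paying $58 and producers receiving $36 (the $22 wedge).
Quantity falls by |ΔQ| = |287 − 269| = 18.
DWL = ½ · t · |ΔQ| = ½ · 22 · 18 = $198.

Deadweight loss = $198.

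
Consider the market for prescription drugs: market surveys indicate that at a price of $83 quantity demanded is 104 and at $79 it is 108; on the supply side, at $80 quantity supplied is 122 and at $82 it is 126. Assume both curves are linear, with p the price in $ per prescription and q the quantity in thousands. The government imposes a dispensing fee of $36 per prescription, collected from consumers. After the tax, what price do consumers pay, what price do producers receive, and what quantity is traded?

Consumers pay $99; producers receive $63; quantity = 88.

Demand slope: (108 − 104)/(79 − 83) = -1, so qd = 187 − p.
Supply slope: (126 − 122)/(82 − 80) = 2, so qs = 2p − 38.
Before the tax: set 187 − p = 2p − 38 → p* = $75, q* = 112.
With the tax collected from consumers, demand (in seller-price terms) shifts: qd = 187 − (p + 36).
New equilibrium: consumers pay $99, producers receive $63, q = 88. (Wedge: pb − ps = 36.)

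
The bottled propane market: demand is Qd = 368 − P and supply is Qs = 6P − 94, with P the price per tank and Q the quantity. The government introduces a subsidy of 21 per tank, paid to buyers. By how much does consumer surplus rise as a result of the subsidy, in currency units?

Without the subsidy, 368 − P = 6P − 94 gives 7P = 462, so P* = 66 and Q* = 302.
With a per-unit subsidy paid to buyers, each effectively pays P − 21, so demand becomes Qd = 368 − (P − 21).
New equilibrium: buyers pay 48, suppliers receive 69, Q = 320. (Wedge: Pb − Ps = −21.)
ΔCS is the trapezoid between Q = 320 and Q = 302 of height 18: ½ · (302 + 320) · 18 = 5598.

Consumer surplus rises by 5598.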